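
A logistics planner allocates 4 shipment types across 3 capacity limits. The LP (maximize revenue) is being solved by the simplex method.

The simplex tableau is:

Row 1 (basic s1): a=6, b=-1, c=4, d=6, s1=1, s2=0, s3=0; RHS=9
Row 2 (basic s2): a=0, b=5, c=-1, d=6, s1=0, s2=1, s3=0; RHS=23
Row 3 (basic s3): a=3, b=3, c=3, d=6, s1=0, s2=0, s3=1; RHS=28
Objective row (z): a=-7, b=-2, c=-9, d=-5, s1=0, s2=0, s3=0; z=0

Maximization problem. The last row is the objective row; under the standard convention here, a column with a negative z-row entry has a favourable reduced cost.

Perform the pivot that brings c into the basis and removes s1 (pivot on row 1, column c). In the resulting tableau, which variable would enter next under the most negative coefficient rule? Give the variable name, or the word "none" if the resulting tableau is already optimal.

Pivot element 4. New z-row = old z-row − (-9)·(row 1/4).
Updated z-row coefficients: a: 13/2, b: -17/4, c: 0, d: 17/2, s1: 9/4, s2: 0, s3: 0.
The most negative is -17/4 in column b, so b would enter next.

b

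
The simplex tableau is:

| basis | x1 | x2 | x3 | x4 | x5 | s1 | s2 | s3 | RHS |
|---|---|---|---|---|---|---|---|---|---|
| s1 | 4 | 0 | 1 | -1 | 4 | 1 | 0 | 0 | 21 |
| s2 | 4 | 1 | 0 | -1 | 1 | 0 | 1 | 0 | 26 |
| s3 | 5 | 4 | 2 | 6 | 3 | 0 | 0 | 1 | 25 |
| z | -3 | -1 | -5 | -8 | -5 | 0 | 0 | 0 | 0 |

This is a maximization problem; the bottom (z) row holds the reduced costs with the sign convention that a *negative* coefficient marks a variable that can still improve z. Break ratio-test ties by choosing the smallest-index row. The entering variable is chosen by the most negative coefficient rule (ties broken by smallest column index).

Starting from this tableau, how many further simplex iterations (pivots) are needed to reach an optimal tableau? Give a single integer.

pivot: x4 in, s3 out → z = 100/3
pivot: x3 in, x4 out → z = 125/2
No improving column remains; optimal.

2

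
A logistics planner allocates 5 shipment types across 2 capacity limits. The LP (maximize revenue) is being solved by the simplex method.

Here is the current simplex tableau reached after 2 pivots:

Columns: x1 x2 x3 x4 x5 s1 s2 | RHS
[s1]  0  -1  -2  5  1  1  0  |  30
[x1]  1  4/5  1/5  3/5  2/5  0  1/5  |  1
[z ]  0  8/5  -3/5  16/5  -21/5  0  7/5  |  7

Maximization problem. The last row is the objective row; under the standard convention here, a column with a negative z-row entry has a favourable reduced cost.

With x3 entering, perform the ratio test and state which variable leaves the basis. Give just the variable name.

Ratios: row 1 (s1): entry -2 ≤ 0, skip; row 2 (x1): 1/(1/5) = 5.
Minimum ratio 5 is in the x1 row, so x1 leaves.

x1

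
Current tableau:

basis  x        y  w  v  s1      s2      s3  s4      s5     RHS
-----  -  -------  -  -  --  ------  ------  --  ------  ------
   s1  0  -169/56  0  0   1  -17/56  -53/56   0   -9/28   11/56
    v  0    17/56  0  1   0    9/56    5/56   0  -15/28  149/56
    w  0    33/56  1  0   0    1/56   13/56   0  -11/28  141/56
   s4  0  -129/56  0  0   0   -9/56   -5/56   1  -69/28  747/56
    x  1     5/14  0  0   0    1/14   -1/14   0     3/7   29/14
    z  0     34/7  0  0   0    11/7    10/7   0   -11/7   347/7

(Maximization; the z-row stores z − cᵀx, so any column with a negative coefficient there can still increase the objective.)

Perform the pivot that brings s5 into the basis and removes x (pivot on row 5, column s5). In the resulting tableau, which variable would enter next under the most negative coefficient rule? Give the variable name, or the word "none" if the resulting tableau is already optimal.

Pivot element 3/7. New z-row = old z-row − (-11/7)·(row 5/(3/7)).
Updated z-row coefficients: x: 11/3, y: 37/6, w: 0, v: 0, s1: 0, s2: 11/6, s3: 7/6, s4: 0, s5: 0.
No coefficient is strictly negative; the tableau after this pivot is optimal.

none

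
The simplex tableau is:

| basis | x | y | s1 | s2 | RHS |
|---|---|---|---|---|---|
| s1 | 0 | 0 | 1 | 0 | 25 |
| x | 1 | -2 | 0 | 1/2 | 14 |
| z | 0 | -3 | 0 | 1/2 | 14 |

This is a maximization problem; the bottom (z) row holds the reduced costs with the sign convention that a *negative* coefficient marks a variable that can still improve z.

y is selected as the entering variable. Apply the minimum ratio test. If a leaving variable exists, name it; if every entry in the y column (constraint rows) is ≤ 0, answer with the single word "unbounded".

y-column entries: row 1: 0, row 2: -2. All ≤ 0, so y can increase without bound; the LP is unbounded in this direction.

unbounded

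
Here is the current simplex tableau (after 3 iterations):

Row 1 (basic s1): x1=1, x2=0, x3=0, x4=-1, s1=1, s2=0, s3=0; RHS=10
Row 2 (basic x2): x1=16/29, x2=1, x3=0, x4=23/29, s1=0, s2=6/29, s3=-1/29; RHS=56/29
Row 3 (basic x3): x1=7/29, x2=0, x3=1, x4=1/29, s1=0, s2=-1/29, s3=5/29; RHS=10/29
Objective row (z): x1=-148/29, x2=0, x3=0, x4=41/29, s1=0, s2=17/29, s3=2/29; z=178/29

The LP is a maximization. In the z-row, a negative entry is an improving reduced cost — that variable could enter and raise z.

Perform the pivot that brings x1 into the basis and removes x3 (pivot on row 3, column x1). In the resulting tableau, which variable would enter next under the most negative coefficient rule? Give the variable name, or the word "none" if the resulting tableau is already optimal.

Pivot element 7/29. New z-row = old z-row − (-148/29)·(row 3/(7/29)).
Updated z-row coefficients: x1: 0, x2: 0, x3: 148/7, x4: 15/7, s1: 0, s2: -1/7, s3: 26/7.
The most negative is -1/7 in column s2, so s2 would enter next.

s2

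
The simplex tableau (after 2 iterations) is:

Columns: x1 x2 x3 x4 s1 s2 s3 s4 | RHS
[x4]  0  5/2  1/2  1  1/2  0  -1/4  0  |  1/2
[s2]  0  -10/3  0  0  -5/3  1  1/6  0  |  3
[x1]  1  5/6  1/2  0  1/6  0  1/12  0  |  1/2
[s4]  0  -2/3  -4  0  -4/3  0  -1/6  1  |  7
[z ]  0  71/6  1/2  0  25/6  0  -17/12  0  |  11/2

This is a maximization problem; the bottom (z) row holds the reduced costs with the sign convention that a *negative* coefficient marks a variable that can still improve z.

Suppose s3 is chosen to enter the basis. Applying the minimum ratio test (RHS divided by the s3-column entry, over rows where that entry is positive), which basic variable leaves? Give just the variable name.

x1

Ratios: row 1 (x4): entry -1/4 ≤ 0, skip; row 2 (s2): 3/(1/6) = 18; row 3 (x1): (1/2)/(1/12) = 6; row 4 (s4): entry -1/6 ≤ 0, skip.
Minimum ratio 6 is in the x1 row, so x1 leaves.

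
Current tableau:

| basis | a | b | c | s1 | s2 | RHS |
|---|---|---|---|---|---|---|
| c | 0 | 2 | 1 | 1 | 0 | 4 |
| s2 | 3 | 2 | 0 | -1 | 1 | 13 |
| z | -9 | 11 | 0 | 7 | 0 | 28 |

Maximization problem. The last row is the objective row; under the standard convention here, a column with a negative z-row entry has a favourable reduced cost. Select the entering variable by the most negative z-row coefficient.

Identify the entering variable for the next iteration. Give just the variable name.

Objective-row coefficients: a: -9, b: 11, c: 0, s1: 7, s2: 0.
The most negative is -9 in column a, so a enters.

a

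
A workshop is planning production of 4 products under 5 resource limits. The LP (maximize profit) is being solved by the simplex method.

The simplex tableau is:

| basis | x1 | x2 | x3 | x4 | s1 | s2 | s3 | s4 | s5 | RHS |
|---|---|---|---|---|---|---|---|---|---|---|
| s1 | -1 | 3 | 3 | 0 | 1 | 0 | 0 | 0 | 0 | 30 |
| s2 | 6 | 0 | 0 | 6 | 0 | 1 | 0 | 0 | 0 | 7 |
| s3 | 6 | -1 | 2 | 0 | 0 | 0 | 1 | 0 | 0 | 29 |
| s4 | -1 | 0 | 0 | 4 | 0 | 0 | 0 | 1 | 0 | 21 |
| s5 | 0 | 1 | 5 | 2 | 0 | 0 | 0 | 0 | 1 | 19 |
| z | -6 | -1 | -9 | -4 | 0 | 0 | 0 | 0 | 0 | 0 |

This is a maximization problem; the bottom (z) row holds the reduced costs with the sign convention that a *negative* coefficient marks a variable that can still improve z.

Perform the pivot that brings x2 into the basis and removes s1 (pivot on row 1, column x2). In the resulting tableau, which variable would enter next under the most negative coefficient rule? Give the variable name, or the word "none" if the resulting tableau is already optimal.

Pivot element 3. New z-row = old z-row − (-1)·(row 1/3).
Updated z-row coefficients: x1: -19/3, x2: 0, x3: -8, x4: -4, s1: 1/3, s2: 0, s3: 0, s4: 0, s5: 0.
The most negative is -8 in column x3, so x3 would enter next.

x3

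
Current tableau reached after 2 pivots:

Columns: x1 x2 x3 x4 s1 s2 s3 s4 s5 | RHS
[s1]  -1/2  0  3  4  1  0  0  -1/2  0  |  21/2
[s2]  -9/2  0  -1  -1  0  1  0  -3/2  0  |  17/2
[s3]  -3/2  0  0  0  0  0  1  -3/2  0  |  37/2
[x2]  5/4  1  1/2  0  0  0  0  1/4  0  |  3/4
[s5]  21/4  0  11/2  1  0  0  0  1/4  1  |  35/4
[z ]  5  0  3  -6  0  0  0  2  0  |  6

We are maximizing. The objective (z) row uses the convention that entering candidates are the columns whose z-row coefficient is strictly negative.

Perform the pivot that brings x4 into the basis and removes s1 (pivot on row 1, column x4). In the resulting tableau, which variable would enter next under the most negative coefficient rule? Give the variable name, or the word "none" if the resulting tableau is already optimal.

Pivot element 4. New z-row = old z-row − (-6)·(row 1/4).
Updated z-row coefficients: x1: 17/4, x2: 0, x3: 15/2, x4: 0, s1: 3/2, s2: 0, s3: 0, s4: 5/4, s5: 0.
No coefficient is strictly negative; the tableau after this pivot is optimal.

none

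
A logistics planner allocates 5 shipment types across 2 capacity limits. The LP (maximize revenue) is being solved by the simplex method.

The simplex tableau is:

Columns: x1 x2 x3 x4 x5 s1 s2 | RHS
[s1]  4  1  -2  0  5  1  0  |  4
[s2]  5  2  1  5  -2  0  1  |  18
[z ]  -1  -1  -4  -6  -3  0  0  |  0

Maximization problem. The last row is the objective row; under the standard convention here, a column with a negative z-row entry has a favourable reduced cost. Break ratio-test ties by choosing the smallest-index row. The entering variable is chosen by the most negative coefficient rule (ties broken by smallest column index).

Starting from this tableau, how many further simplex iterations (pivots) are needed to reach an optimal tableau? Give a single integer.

3

pivot: x4 in, s2 out → z = 108/5
pivot: x5 in, s1 out → z = 648/25
pivot: x3 in, x4 out → z = 512
No improving column remains; optimal.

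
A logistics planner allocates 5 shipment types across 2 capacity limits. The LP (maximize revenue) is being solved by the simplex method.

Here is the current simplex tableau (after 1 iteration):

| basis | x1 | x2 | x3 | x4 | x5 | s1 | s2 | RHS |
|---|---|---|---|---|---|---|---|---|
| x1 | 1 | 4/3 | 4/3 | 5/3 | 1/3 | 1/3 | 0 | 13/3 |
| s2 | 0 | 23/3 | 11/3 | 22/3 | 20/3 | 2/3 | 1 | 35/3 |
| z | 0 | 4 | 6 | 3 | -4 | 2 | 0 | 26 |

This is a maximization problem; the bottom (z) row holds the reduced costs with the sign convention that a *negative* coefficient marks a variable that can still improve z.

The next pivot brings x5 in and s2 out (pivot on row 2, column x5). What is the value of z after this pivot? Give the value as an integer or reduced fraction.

33

Minimum ratio for x5: (35/3)/(20/3) = 7/4.
z changes by −(z-row coeff of x5)·ratio = −(-4)·(7/4) = 7.
New z = 26 + 7 = 33.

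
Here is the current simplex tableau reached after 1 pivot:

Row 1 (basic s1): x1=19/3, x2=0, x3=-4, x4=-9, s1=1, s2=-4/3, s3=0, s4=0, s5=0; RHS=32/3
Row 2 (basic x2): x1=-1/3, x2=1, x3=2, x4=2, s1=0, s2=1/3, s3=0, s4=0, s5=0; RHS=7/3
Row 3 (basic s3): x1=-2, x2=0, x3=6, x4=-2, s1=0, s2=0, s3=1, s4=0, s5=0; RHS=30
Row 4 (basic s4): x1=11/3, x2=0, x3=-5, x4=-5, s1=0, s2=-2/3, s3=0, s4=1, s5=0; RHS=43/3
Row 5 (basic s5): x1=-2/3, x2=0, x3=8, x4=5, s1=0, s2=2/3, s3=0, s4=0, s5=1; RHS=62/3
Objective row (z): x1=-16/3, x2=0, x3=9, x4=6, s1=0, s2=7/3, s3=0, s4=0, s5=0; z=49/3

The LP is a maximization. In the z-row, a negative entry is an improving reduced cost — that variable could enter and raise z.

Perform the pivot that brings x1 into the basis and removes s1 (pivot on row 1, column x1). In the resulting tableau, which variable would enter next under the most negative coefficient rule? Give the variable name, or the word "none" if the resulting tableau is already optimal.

x4

Pivot element 19/3. New z-row = old z-row − (-16/3)·(row 1/(19/3)).
Updated z-row coefficients: x1: 0, x2: 0, x3: 107/19, x4: -30/19, s1: 16/19, s2: 23/19, s3: 0, s4: 0, s5: 0.
The most negative is -30/19 in column x4, so x4 would enter next.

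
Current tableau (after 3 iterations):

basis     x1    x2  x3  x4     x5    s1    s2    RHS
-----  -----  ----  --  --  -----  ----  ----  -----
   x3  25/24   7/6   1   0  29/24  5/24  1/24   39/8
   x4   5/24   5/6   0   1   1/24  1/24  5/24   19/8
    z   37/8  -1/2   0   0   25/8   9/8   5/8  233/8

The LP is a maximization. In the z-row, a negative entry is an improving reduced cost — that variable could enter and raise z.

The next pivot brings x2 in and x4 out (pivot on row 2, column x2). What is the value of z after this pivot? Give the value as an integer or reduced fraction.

Minimum ratio for x2: (19/8)/(5/6) = 57/20.
z changes by −(z-row coeff of x2)·ratio = −(-1/2)·(57/20) = 57/40.
New z = 233/8 + (57/40) = 611/20.

611/20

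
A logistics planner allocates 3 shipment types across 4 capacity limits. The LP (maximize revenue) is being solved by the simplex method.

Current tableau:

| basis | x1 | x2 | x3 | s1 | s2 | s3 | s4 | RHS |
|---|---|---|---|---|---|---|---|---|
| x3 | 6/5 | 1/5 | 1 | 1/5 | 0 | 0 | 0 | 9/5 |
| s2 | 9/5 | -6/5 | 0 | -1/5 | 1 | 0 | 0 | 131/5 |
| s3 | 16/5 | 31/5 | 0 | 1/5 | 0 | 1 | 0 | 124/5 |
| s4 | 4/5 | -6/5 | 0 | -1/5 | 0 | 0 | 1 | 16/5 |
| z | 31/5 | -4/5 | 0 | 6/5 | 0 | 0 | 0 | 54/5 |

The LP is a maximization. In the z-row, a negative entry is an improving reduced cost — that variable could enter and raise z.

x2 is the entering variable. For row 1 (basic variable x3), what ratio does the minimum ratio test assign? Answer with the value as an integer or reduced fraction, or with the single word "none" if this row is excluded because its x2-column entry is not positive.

Ratio = RHS / (x2 entry) = (9/5) / (1/5) = 9.

9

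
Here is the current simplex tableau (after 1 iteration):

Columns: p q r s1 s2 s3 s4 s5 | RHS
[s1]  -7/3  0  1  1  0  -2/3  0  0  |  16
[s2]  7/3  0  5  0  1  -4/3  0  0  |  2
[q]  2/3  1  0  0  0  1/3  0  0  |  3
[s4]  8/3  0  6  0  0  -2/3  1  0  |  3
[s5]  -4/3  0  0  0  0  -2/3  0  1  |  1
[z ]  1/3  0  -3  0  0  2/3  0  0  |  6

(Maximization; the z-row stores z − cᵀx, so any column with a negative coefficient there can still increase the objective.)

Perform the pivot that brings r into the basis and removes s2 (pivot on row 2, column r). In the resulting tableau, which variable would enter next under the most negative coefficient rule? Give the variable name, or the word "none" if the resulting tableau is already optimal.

s3

Pivot element 5. New z-row = old z-row − (-3)·(row 2/5).
Updated z-row coefficients: p: 26/15, q: 0, r: 0, s1: 0, s2: 3/5, s3: -2/15, s4: 0, s5: 0.
The most negative is -2/15 in column s3, so s3 would enter next.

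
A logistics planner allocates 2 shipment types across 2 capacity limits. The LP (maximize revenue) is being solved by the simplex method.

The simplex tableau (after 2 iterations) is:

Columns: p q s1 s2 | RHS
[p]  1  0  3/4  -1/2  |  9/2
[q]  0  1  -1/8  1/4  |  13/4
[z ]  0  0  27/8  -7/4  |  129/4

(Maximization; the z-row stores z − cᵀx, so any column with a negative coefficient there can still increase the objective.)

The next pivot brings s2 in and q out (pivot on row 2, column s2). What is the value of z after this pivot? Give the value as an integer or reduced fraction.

55

Minimum ratio for s2: (13/4)/(1/4) = 13.
z changes by −(z-row coeff of s2)·ratio = −(-7/4)·13 = 91/4.
New z = 129/4 + (91/4) = 55.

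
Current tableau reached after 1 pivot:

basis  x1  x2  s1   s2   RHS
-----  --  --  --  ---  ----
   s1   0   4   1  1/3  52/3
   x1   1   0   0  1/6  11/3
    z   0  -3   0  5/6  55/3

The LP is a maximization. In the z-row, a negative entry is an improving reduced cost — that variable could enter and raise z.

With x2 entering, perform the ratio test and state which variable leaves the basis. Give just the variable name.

Ratios: row 1 (s1): (52/3)/4 = 13/3; row 2 (x1): entry 0 ≤ 0, skip.
Minimum ratio 13/3 is in the s1 row, so s1 leaves.

s1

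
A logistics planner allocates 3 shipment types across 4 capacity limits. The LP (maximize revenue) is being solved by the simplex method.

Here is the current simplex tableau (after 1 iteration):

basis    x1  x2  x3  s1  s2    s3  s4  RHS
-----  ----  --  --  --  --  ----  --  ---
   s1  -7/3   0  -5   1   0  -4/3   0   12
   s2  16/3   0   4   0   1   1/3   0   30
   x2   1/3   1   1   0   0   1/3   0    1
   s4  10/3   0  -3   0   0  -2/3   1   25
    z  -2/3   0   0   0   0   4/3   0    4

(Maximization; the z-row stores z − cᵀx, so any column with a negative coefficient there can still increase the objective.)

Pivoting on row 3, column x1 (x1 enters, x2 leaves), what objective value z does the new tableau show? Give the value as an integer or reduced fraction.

6

Minimum ratio for x1: 1/(1/3) = 3.
z changes by −(z-row coeff of x1)·ratio = −(-2/3)·3 = 2.
New z = 4 + 2 = 6.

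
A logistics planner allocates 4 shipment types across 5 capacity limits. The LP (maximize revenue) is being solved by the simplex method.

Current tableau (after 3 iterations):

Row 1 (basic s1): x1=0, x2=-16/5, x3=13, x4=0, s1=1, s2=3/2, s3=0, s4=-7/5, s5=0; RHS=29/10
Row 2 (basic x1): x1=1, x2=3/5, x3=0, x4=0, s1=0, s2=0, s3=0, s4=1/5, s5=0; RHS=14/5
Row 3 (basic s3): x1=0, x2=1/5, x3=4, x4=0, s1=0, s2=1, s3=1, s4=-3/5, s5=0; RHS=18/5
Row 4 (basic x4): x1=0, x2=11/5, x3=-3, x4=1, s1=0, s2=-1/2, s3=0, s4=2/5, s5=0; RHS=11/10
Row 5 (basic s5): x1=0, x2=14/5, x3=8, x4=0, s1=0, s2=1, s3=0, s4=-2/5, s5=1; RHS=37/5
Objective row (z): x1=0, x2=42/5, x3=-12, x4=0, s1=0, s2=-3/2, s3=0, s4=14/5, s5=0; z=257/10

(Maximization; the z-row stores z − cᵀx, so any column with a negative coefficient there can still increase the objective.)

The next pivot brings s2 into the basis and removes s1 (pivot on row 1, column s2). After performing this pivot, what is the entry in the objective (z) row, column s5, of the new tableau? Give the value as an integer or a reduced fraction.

0

Pivot element is row 1, column s2: 3/2.
Normalize row 1: new (row 1, s5) = 0/(3/2) = 0.
z-row ← z-row − (-3/2)·(new row 1): 0 − (-3/2)·0 = 0.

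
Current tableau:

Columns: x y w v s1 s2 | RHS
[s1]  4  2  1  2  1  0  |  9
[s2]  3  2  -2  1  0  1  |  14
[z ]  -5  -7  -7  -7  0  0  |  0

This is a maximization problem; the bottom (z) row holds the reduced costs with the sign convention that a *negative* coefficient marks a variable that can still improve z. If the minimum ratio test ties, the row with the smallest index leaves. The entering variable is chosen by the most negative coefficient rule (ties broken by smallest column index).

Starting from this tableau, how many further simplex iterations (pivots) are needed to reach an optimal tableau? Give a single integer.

2

pivot: y in, s1 out → z = 63/2
pivot: w in, y out → z = 63
No improving column remains; optimal.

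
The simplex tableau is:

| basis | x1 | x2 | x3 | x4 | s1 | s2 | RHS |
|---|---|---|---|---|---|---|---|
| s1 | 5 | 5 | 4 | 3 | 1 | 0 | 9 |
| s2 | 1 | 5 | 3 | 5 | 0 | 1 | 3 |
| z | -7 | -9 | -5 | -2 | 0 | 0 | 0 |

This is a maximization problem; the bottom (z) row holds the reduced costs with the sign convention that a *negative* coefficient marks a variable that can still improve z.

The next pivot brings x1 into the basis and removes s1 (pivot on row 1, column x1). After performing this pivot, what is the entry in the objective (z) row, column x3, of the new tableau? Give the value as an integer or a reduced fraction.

3/5

Pivot element is row 1, column x1: 5.
Normalize row 1: new (row 1, x3) = 4/5 = 4/5.
z-row ← z-row − (-7)·(new row 1): -5 − (-7)·(4/5) = 3/5.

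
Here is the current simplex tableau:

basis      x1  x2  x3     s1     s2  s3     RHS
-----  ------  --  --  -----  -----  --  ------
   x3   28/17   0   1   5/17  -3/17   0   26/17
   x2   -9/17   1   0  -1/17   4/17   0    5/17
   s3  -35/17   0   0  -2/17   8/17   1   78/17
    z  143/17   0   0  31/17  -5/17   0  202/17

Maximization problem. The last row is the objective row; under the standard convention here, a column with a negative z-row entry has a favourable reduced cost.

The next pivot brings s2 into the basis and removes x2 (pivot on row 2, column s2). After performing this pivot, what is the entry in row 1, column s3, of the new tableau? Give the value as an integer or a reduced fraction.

Pivot element is row 2, column s2: 4/17.
Normalize row 2: new (row 2, s3) = 0/(4/17) = 0.
row 1 ← row 1 − (-3/17)·(new row 2): 0 − (-3/17)·0 = 0.

0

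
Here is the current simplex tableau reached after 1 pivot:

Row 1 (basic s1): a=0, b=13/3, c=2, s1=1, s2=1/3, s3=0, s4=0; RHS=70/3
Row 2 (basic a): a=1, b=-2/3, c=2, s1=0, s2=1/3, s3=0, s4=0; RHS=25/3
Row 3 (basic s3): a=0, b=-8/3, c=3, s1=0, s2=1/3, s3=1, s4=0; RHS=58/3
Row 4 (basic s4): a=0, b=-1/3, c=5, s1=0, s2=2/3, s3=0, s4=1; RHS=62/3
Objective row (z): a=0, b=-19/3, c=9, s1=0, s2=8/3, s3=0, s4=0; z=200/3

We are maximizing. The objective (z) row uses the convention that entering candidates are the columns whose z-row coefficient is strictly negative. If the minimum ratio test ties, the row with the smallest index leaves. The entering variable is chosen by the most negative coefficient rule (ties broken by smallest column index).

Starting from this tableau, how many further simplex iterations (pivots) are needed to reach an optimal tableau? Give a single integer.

pivot: b in, s1 out → z = 1310/13
No improving column remains; optimal.

1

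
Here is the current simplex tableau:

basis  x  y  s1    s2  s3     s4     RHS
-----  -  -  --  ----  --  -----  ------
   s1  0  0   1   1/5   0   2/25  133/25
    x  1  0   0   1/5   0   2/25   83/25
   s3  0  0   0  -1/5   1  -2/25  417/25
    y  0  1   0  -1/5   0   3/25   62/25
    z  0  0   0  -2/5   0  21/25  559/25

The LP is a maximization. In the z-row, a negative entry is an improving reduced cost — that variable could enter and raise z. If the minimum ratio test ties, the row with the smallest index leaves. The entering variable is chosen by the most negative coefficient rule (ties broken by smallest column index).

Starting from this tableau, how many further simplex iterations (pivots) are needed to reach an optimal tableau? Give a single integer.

1

pivot: s2 in, x out → z = 29
No improving column remains; optimal.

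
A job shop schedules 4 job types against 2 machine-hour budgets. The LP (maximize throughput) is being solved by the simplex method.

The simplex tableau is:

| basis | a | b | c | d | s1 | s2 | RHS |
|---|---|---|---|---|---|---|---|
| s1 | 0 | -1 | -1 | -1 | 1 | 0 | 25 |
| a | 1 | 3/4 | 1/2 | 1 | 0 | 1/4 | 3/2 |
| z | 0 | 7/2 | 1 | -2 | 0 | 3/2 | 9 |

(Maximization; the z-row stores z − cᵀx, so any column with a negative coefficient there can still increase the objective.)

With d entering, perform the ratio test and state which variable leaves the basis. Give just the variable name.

Ratios: row 1 (s1): entry -1 ≤ 0, skip; row 2 (a): (3/2)/1 = 3/2.
Minimum ratio 3/2 is in the a row, so a leaves.

a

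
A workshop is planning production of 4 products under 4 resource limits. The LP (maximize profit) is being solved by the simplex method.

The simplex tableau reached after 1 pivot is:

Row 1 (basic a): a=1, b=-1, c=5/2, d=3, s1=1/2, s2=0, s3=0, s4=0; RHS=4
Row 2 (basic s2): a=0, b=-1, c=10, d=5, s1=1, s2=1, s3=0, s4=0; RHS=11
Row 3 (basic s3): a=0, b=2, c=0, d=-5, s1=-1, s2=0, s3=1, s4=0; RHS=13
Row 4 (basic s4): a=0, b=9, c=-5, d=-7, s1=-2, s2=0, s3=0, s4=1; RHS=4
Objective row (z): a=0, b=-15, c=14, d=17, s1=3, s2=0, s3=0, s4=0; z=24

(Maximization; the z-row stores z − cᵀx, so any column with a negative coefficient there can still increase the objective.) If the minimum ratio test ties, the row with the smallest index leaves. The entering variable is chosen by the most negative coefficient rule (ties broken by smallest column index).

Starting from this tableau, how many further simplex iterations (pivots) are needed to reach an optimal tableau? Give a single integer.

2

pivot: b in, s4 out → z = 92/3
pivot: s1 in, s2 out → z = 249/7
No improving column remains; optimal.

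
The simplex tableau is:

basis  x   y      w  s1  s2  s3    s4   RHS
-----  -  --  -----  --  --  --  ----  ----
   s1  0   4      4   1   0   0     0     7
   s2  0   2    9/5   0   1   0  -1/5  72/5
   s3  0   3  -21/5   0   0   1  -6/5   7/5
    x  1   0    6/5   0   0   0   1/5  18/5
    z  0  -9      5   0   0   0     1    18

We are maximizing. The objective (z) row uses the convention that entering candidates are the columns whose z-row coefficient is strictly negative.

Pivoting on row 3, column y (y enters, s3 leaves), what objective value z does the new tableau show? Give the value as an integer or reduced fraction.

Minimum ratio for y: (7/5)/3 = 7/15.
z changes by −(z-row coeff of y)·ratio = −(-9)·(7/15) = 21/5.
New z = 18 + (21/5) = 111/5.

111/5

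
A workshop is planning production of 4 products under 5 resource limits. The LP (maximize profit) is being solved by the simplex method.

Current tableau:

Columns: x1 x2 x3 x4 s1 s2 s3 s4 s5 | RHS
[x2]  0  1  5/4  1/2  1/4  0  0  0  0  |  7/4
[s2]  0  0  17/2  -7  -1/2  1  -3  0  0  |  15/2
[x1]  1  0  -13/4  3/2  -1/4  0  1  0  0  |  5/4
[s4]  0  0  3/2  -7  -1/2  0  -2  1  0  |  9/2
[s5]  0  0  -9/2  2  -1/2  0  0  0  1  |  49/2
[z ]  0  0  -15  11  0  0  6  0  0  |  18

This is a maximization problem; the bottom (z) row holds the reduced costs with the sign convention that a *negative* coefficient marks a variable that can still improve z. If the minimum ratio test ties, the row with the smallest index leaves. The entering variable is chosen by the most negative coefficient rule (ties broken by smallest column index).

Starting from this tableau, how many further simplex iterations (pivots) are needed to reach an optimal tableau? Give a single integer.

3

pivot: x3 in, s2 out → z = 531/17
pivot: x4 in, x2 out → z = 827/26
pivot: s1 in, x4 out → z = 33
No improving column remains; optimal.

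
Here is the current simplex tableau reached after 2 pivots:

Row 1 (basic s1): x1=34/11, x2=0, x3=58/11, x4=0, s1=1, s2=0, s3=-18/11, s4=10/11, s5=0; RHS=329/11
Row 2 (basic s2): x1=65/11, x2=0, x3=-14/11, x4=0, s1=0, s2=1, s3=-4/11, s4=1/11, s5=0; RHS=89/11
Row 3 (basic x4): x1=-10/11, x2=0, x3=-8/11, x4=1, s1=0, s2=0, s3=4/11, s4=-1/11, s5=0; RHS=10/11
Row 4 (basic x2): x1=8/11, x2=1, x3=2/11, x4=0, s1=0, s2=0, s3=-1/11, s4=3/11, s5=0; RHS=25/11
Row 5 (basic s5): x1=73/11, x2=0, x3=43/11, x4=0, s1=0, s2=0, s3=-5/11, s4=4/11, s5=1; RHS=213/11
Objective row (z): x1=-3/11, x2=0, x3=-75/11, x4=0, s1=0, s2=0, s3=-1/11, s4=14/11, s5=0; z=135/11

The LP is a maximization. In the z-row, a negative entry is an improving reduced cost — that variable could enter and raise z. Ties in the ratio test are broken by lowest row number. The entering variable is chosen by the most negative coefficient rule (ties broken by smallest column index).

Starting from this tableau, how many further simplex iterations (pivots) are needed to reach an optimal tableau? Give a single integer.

2

pivot: x3 in, s5 out → z = 1980/43
pivot: s3 in, x4 out → z = 181/3
No improving column remains; optimal.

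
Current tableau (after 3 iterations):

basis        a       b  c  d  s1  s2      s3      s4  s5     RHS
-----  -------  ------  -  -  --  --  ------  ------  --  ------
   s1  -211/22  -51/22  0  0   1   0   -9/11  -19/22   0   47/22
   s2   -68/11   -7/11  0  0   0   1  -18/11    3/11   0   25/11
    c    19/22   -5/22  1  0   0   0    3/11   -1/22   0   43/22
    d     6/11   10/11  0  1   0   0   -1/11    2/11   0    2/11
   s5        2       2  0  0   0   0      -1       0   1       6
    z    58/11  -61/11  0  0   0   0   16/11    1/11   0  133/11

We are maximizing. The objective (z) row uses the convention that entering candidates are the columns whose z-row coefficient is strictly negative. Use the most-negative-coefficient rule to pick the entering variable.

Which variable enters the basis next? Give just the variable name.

b

Objective-row coefficients: a: 58/11, b: -61/11, c: 0, d: 0, s1: 0, s2: 0, s3: 16/11, s4: 1/11, s5: 0.
The most negative is -61/11 in column b, so b enters.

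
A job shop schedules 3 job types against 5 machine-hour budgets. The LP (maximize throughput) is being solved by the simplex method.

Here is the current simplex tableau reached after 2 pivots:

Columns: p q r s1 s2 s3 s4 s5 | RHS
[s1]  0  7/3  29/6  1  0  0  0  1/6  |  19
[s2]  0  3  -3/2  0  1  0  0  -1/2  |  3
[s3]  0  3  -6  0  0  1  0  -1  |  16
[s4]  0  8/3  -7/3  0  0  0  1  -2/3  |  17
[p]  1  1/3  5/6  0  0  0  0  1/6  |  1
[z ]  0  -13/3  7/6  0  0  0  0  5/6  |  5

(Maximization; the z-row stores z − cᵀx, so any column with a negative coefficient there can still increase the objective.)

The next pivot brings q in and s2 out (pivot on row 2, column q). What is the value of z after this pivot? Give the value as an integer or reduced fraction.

28/3

Minimum ratio for q: 3/3 = 1.
z changes by −(z-row coeff of q)·ratio = −(-13/3)·1 = 13/3.
New z = 5 + (13/3) = 28/3.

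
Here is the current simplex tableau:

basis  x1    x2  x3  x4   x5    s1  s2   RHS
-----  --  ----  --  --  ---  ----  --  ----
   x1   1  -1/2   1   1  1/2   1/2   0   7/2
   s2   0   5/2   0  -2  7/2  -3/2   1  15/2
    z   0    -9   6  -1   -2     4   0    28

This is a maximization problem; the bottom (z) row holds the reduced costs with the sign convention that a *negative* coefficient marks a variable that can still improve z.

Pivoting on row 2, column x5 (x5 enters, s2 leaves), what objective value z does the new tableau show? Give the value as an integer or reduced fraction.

226/7

Minimum ratio for x5: (15/2)/(7/2) = 15/7.
z changes by −(z-row coeff of x5)·ratio = −(-2)·(15/7) = 30/7.
New z = 28 + (30/7) = 226/7.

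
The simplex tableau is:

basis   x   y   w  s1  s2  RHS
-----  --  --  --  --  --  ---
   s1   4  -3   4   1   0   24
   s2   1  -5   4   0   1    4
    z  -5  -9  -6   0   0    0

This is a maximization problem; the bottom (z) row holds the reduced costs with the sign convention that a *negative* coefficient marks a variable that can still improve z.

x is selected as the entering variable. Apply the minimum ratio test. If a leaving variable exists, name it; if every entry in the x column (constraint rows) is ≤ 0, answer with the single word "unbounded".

Ratios: row 1 (s1): 24/4 = 6; row 2 (s2): 4/1 = 4.
Minimum ratio is in the s2 row, so s2 leaves.

s2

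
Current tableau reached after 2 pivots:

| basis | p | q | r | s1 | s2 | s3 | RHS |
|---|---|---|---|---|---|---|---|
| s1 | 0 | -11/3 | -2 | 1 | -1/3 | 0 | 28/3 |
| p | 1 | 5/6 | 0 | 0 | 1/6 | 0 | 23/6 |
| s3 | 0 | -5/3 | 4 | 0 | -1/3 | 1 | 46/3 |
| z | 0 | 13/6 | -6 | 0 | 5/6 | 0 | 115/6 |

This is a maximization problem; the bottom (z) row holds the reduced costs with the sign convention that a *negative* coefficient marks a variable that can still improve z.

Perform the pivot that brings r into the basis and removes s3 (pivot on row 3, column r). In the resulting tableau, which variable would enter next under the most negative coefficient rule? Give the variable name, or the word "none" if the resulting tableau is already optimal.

q

Pivot element 4. New z-row = old z-row − (-6)·(row 3/4).
Updated z-row coefficients: p: 0, q: -1/3, r: 0, s1: 0, s2: 1/3, s3: 3/2.
The most negative is -1/3 in column q, so q would enter next.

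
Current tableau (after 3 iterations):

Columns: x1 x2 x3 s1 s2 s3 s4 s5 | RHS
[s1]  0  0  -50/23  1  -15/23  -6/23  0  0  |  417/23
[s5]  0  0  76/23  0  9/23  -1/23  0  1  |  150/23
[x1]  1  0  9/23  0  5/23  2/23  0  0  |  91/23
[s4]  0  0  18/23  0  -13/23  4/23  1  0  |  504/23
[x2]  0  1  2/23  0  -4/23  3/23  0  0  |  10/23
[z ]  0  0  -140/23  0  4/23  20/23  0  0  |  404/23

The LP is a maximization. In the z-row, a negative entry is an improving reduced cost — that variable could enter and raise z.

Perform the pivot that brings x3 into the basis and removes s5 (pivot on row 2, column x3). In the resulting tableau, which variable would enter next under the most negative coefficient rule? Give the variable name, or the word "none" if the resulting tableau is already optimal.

none

Pivot element 76/23. New z-row = old z-row − (-140/23)·(row 2/(76/23)).
Updated z-row coefficients: x1: 0, x2: 0, x3: 0, s1: 0, s2: 17/19, s3: 15/19, s4: 0, s5: 35/19.
No coefficient is strictly negative; the tableau after this pivot is optimal.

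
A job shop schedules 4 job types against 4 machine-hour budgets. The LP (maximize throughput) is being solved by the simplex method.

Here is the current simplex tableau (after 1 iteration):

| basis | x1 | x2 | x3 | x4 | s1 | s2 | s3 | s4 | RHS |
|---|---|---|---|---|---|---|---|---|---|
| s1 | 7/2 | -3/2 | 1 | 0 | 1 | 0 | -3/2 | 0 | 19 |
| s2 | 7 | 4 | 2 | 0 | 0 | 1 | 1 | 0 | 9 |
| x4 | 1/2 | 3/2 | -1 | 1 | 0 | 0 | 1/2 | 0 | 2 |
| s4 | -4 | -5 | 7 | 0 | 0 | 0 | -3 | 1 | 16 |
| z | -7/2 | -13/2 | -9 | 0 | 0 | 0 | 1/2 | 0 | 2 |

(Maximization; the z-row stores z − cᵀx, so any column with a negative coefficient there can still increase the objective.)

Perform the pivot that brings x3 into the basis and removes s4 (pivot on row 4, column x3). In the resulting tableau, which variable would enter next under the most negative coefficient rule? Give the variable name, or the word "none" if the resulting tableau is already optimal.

x2

Pivot element 7. New z-row = old z-row − (-9)·(row 4/7).
Updated z-row coefficients: x1: -121/14, x2: -181/14, x3: 0, x4: 0, s1: 0, s2: 0, s3: -47/14, s4: 9/7.
The most negative is -181/14 in column x2, so x2 would enter next.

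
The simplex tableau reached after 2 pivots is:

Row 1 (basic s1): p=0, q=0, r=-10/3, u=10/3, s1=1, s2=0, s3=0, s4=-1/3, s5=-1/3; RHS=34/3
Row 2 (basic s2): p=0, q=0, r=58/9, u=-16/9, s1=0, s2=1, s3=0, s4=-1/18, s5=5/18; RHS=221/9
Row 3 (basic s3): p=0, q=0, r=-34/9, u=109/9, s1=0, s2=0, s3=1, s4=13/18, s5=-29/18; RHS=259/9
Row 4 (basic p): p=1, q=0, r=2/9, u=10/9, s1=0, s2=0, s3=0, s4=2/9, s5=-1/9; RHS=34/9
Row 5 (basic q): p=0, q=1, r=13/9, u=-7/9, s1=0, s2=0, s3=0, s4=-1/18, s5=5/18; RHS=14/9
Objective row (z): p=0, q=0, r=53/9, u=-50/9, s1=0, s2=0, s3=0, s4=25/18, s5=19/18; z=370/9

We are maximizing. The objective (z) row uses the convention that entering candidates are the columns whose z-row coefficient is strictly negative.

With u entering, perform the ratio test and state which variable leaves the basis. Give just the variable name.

Ratios: row 1 (s1): (34/3)/(10/3) = 17/5; row 2 (s2): entry -16/9 ≤ 0, skip; row 3 (s3): (259/9)/(109/9) = 259/109; row 4 (p): (34/9)/(10/9) = 17/5; row 5 (q): entry -7/9 ≤ 0, skip.
Minimum ratio 259/109 is in the s3 row, so s3 leaves.

s3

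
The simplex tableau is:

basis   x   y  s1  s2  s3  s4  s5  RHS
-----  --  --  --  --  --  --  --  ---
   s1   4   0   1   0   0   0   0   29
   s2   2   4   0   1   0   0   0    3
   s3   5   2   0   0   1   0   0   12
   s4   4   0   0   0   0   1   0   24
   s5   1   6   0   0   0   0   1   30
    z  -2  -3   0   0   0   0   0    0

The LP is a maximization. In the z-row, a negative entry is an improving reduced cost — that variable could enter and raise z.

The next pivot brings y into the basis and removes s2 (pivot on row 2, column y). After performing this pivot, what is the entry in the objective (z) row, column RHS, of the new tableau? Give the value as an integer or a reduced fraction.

9/4

Pivot element is row 2, column y: 4.
Normalize row 2: new (row 2, RHS) = 3/4 = 3/4.
z-row ← z-row − (-3)·(new row 2): 0 − (-3)·(3/4) = 9/4.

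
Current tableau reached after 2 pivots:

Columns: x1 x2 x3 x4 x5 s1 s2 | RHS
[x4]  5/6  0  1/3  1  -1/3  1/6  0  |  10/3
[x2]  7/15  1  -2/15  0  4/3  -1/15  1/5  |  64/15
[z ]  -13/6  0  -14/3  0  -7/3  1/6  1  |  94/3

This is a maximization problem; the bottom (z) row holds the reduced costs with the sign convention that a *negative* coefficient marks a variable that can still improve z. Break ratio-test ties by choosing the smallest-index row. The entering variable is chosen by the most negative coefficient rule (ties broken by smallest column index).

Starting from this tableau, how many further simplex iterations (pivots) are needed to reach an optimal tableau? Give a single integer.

pivot: x3 in, x4 out → z = 78
pivot: x5 in, x2 out → z = 332/3
No improving column remains; optimal.

2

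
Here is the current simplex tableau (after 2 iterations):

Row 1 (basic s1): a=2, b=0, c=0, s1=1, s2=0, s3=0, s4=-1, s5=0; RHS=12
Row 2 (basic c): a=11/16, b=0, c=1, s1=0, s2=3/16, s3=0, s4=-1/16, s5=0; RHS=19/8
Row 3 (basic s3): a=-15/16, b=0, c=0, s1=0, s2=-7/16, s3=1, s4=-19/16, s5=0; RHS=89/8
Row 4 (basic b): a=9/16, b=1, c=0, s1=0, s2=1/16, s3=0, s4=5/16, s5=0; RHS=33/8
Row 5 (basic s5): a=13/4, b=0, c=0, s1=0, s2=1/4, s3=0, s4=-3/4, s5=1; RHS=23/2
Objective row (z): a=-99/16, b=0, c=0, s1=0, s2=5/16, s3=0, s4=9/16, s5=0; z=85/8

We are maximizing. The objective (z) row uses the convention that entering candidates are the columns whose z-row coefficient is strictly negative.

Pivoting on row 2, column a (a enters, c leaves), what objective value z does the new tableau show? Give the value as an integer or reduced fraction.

32

Minimum ratio for a: (19/8)/(11/16) = 38/11.
z changes by −(z-row coeff of a)·ratio = −(-99/16)·(38/11) = 171/8.
New z = 85/8 + (171/8) = 32.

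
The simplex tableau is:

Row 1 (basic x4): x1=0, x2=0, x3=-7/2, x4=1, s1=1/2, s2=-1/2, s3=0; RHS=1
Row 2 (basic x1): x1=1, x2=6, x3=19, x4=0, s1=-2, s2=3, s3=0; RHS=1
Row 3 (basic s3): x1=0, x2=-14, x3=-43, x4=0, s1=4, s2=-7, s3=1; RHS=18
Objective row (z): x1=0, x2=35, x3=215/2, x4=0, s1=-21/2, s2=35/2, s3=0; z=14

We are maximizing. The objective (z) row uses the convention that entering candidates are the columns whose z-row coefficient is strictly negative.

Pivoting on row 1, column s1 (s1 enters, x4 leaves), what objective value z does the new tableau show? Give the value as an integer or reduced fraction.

35

Minimum ratio for s1: 1/(1/2) = 2.
z changes by −(z-row coeff of s1)·ratio = −(-21/2)·2 = 21.
New z = 14 + 21 = 35.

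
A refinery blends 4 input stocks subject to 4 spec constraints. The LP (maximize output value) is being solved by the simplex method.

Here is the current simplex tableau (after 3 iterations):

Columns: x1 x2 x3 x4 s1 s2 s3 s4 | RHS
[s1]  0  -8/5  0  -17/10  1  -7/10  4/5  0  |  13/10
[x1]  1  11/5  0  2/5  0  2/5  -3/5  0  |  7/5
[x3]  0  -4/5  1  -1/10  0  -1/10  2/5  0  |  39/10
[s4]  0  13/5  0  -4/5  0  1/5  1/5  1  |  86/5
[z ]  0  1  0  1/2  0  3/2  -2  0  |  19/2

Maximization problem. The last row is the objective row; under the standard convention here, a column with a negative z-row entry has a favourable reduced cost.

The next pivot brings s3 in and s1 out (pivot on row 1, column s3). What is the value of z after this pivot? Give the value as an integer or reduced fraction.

51/4

Minimum ratio for s3: (13/10)/(4/5) = 13/8.
z changes by −(z-row coeff of s3)·ratio = −(-2)·(13/8) = 13/4.
New z = 19/2 + (13/4) = 51/4.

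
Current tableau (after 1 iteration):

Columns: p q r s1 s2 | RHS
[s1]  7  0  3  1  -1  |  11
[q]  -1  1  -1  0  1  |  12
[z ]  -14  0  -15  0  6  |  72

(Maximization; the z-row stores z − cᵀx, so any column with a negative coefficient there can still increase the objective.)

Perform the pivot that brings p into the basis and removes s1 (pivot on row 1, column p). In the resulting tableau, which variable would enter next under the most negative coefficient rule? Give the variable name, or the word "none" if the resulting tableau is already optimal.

Pivot element 7. New z-row = old z-row − (-14)·(row 1/7).
Updated z-row coefficients: p: 0, q: 0, r: -9, s1: 2, s2: 4.
The most negative is -9 in column r, so r would enter next.

r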